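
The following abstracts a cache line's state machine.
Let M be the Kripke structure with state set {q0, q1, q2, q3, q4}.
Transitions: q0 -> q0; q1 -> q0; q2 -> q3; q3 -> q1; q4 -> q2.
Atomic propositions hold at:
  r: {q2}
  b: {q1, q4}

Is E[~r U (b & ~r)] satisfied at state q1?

Yes

Sat(~r) = {q0, q1, q3, q4}
Sat(b & ~r) = {q1, q4}
E[~r U (b & ~r)]: least fixpoint, start Z0 = Sat((b & ~r)) = {q1, q4}, add states in Sat(~r) with some successor in Z. Z1 = {q1, q3, q4}; fixed.
Sat(E[~r U (b & ~r)]) = {q1, q3, q4}
q1 ∈ Sat(E[~r U (b & ~r)]) = {q1, q3, q4}, so the formula holds at q1.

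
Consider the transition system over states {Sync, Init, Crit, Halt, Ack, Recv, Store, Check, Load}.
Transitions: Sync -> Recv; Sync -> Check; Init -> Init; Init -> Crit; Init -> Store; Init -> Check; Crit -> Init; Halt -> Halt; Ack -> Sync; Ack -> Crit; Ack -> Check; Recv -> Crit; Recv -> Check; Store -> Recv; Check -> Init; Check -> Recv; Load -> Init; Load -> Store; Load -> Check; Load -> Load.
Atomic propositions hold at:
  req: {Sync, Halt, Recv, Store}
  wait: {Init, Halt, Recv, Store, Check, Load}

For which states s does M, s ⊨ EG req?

EG req: greatest fixpoint, start Z0 = {Sync, Halt, Recv, Store}, keep only states in Sat with some successor in Z. Z1 = {Sync, Halt, Store}; Z2 = {Halt}; fixed.
Sat(EG req) = {Halt}

{Halt}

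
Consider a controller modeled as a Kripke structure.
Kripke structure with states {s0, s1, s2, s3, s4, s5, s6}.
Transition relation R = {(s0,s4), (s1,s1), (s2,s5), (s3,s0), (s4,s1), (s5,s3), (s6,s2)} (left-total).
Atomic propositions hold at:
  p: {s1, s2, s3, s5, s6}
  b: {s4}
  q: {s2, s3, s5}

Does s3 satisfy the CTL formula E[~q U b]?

No

Sat(~q) = {s0, s1, s4, s6}
E[~q U b]: least fixpoint, start Z0 = Sat(b) = {s4}, add states in Sat(~q) with some successor in Z. Z1 = {s0, s4}; fixed.
Sat(E[~q U b]) = {s0, s4}
s3 ∉ Sat(E[~q U b]) = {s0, s4}, so the formula does not hold at s3.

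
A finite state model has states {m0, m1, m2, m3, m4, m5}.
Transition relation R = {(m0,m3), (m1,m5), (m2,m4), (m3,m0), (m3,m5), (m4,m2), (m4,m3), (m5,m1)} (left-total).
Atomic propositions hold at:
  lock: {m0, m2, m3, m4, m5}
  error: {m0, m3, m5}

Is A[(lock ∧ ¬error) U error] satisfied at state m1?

Sat(¬error) = {m1, m2, m4}
Sat(lock ∧ ¬error) = {m2, m4}
A[(lock ∧ ¬error) U error]: least fixpoint, start Z0 = Sat(error) = {m0, m3, m5}, add states in Sat(lock ∧ ¬error) with every successor in Z. Already a fixed point.
Sat(A[(lock ∧ ¬error) U error]) = {m0, m3, m5}
m1 ∉ Sat(A[(lock ∧ ¬error) U error]) = {m0, m3, m5}, so the formula does not hold at m1.

No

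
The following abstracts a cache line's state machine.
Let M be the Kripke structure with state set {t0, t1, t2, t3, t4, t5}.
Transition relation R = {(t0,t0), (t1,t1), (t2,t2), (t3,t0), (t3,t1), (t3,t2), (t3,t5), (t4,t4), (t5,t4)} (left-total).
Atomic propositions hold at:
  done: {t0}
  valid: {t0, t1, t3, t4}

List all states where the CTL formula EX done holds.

Sat(EX done) = {s : some successor in {t0}} = {t0, t3}

{t0, t3}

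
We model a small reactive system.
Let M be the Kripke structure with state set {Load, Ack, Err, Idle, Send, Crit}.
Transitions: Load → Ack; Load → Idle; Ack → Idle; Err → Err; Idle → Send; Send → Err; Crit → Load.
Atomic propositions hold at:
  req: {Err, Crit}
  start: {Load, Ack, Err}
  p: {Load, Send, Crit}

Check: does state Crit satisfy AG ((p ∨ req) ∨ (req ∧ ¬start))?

Sat(p ∨ req) = {Load, Err, Send, Crit}
Sat(¬start) = {Idle, Send, Crit}
Sat(req ∧ ¬start) = {Crit}
Sat((p ∨ req) ∨ (req ∧ ¬start)) = {Load, Err, Send, Crit}
AG ((p ∨ req) ∨ (req ∧ ¬start)): greatest fixpoint, start Z0 = {Load, Err, Send, Crit}, keep only states in Sat with every successor in Z. Z1 = {Err, Send, Crit}; Z2 = {Err, Send}; fixed.
Sat(AG ((p ∨ req) ∨ (req ∧ ¬start))) = {Err, Send}
Crit ∉ Sat(AG ((p ∨ req) ∨ (req ∧ ¬start))) = {Err, Send}, so the formula does not hold at Crit.

No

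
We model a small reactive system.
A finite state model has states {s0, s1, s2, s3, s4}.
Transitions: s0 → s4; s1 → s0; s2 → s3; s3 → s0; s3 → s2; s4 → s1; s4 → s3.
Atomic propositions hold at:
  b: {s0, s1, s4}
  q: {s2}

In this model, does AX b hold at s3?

No

Sat(AX b) = {s : every successor in {s0, s1, s4}} = {s0, s1}
s3 ∉ Sat(AX b) = {s0, s1}, so the formula does not hold at s3.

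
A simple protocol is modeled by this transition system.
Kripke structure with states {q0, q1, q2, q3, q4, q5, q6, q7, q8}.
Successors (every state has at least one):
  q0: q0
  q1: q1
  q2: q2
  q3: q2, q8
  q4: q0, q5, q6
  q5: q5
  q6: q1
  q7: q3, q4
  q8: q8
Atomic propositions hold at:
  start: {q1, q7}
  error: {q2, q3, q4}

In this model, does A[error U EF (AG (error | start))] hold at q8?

No

Sat(error | start) = {q1, q2, q3, q4, q7}
AG (error | start): greatest fixpoint, start Z0 = {q1, q2, q3, q4, q7}, keep only states in Sat with every successor in Z. Z1 = {q1, q2, q7}; Z2 = {q1, q2}; fixed.
Sat(AG (error | start)) = {q1, q2}
EF (AG (error | start)): least fixpoint, start Z0 = {q1, q2}, add states with some successor in Z. Z1 = {q1, q2, q3, q6}; Z2 = {q1, q2, q3, q4, q6, q7}; fixed.
Sat(EF (AG (error | start))) = {q1, q2, q3, q4, q6, q7}
A[error U EF (AG (error | start))]: least fixpoint, start Z0 = Sat(EF (AG (error | start))) = {q1, q2, q3, q4, q6, q7}, add states in Sat(error) with every successor in Z. Already a fixed point.
Sat(A[error U EF (AG (error | start))]) = {q1, q2, q3, q4, q6, q7}
q8 ∉ Sat(A[error U EF (AG (error | start))]) = {q1, q2, q3, q4, q6, q7}, so the formula does not hold at q8.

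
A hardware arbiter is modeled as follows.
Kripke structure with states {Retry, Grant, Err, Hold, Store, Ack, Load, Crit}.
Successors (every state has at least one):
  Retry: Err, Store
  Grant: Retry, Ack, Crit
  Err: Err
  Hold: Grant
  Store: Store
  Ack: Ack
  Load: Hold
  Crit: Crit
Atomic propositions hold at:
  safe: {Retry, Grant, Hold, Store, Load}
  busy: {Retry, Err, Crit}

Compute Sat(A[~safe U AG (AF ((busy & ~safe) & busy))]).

{Err, Crit}

Sat(~safe) = {Err, Ack, Crit}
Sat(busy & ~safe) = {Err, Crit}
Sat((busy & ~safe) & busy) = {Err, Crit}
AF ((busy & ~safe) & busy): least fixpoint, start Z0 = {Err, Crit}, add states with every successor in Z. Already a fixed point.
Sat(AF ((busy & ~safe) & busy)) = {Err, Crit}
AG (AF ((busy & ~safe) & busy)): greatest fixpoint, start Z0 = {Err, Crit}, keep only states in Sat with every successor in Z. Already a fixed point.
Sat(AG (AF ((busy & ~safe) & busy))) = {Err, Crit}
A[~safe U AG (AF ((busy & ~safe) & busy))]: least fixpoint, start Z0 = Sat(AG (AF ((busy & ~safe) & busy))) = {Err, Crit}, add states in Sat(~safe) with every successor in Z. Already a fixed point.
Sat(A[~safe U AG (AF ((busy & ~safe) & busy))]) = {Err, Crit}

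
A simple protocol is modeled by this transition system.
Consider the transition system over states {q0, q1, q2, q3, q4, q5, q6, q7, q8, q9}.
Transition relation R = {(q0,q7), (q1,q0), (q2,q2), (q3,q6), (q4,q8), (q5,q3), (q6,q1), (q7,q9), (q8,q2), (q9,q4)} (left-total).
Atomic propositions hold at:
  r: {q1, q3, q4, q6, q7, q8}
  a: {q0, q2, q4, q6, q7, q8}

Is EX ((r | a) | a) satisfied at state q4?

Sat(r | a) = {q0, q1, q2, q3, q4, q6, q7, q8}
Sat((r | a) | a) = {q0, q1, q2, q3, q4, q6, q7, q8}
Sat(EX ((r | a) | a)) = {s : some successor in {q0, q1, q2, q3, q4, q6, q7, q8}} = {q0, q1, q2, q3, q4, q5, q6, q8, q9}
q4 ∈ Sat(EX ((r | a) | a)) = {q0, q1, q2, q3, q4, q5, q6, q8, q9}, so the formula holds at q4.

Yes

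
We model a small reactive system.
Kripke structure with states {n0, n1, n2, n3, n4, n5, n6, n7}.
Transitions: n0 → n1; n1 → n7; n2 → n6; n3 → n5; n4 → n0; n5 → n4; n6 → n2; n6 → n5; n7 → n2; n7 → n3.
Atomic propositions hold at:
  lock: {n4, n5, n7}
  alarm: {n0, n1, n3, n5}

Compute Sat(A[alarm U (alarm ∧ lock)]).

{n3, n5}

Sat(alarm ∧ lock) = {n5}
A[alarm U (alarm ∧ lock)]: least fixpoint, start Z0 = Sat((alarm ∧ lock)) = {n5}, add states in Sat(alarm) with every successor in Z. Z1 = {n3, n5}; fixed.
Sat(A[alarm U (alarm ∧ lock)]) = {n3, n5}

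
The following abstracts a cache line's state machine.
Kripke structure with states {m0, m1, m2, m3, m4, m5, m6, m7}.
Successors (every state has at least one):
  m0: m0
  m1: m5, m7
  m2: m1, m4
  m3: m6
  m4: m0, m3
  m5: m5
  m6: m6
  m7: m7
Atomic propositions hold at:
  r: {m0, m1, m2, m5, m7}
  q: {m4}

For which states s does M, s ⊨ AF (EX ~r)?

Sat(~r) = {m3, m4, m6}
Sat(EX ~r) = {s : some successor in {m3, m4, m6}} = {m2, m3, m4, m6}
AF (EX ~r): least fixpoint, start Z0 = {m2, m3, m4, m6}, add states with every successor in Z. Already a fixed point.
Sat(AF (EX ~r)) = {m2, m3, m4, m6}

{m2, m3, m4, m6}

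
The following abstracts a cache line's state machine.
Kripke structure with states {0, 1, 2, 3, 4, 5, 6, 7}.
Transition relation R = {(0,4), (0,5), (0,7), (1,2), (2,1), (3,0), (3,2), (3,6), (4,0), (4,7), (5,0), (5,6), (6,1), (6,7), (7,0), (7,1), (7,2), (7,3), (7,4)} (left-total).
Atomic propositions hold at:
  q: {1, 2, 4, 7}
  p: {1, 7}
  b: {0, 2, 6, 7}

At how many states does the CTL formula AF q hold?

5

AF q: least fixpoint, start Z0 = {1, 2, 4, 7}, add states with every successor in Z. Z1 = {1, 2, 4, 6, 7}; fixed.
Sat(AF q) = {1, 2, 4, 6, 7}
|Sat(AF q)| = |{1, 2, 4, 6, 7}| = 5.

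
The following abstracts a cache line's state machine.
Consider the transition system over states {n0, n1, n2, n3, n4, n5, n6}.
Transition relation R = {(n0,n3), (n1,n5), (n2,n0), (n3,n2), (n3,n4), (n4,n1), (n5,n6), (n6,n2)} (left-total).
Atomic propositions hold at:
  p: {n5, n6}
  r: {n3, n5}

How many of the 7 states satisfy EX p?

2

Sat(EX p) = {s : some successor in {n5, n6}} = {n1, n5}
|Sat(EX p)| = |{n1, n5}| = 2.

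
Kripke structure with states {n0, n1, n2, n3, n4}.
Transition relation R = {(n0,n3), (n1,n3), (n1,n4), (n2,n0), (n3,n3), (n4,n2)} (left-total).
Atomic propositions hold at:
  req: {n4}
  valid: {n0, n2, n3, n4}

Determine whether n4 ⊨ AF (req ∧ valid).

Sat(req ∧ valid) = {n4}
AF (req ∧ valid): least fixpoint, start Z0 = {n4}, add states with every successor in Z. Already a fixed point.
Sat(AF (req ∧ valid)) = {n4}
n4 ∈ Sat(AF (req ∧ valid)) = {n4}, so the formula holds at n4.

Yes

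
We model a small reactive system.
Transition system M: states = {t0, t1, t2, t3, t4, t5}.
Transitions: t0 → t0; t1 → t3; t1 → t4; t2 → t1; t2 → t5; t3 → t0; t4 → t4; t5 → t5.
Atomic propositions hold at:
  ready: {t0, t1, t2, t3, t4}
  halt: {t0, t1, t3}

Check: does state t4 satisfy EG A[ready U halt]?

No

A[ready U halt]: least fixpoint, start Z0 = Sat(halt) = {t0, t1, t3}, add states in Sat(ready) with every successor in Z. Already a fixed point.
Sat(A[ready U halt]) = {t0, t1, t3}
EG A[ready U halt]: greatest fixpoint, start Z0 = {t0, t1, t3}, keep only states in Sat with some successor in Z. Already a fixed point.
Sat(EG A[ready U halt]) = {t0, t1, t3}
t4 ∉ Sat(EG A[ready U halt]) = {t0, t1, t3}, so the formula does not hold at t4.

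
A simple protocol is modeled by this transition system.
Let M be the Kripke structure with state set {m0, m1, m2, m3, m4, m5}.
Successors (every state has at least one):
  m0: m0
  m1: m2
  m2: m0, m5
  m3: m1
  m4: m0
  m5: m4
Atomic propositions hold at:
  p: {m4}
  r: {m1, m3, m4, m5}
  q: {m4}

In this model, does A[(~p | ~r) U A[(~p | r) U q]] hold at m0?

Sat(~p) = {m0, m1, m2, m3, m5}
Sat(~r) = {m0, m2}
Sat(~p | ~r) = {m0, m1, m2, m3, m5}
Sat(~p | r) = {m0, m1, m2, m3, m4, m5}
A[(~p | r) U q]: least fixpoint, start Z0 = Sat(q) = {m4}, add states in Sat(~p | r) with every successor in Z. Z1 = {m4, m5}; fixed.
Sat(A[(~p | r) U q]) = {m4, m5}
A[(~p | ~r) U A[(~p | r) U q]]: least fixpoint, start Z0 = Sat(A[(~p | r) U q]) = {m4, m5}, add states in Sat(~p | ~r) with every successor in Z. Already a fixed point.
Sat(A[(~p | ~r) U A[(~p | r) U q]]) = {m4, m5}
m0 ∉ Sat(A[(~p | ~r) U A[(~p | r) U q]]) = {m4, m5}, so the formula does not hold at m0.

No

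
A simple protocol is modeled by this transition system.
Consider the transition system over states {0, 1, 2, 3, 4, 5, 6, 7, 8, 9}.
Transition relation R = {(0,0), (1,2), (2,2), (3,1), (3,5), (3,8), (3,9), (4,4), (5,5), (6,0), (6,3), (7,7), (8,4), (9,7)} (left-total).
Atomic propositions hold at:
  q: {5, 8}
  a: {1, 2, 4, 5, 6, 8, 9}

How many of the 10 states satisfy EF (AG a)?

7

AG a: greatest fixpoint, start Z0 = {1, 2, 4, 5, 6, 8, 9}, keep only states in Sat with every successor in Z. Z1 = {1, 2, 4, 5, 8}; fixed.
Sat(AG a) = {1, 2, 4, 5, 8}
EF (AG a): least fixpoint, start Z0 = {1, 2, 4, 5, 8}, add states with some successor in Z. Z1 = {1, 2, 3, 4, 5, 8}; Z2 = {1, 2, 3, 4, 5, 6, 8}; fixed.
Sat(EF (AG a)) = {1, 2, 3, 4, 5, 6, 8}
|Sat(EF (AG a))| = |{1, 2, 3, 4, 5, 6, 8}| = 7.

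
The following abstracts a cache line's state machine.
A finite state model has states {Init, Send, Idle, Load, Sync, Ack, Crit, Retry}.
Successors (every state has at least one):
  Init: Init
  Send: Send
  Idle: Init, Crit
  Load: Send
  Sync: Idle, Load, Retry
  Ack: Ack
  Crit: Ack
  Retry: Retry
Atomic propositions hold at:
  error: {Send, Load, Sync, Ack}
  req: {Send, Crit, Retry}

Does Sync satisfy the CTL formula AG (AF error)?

AF error: least fixpoint, start Z0 = {Send, Load, Sync, Ack}, add states with every successor in Z. Z1 = {Send, Load, Sync, Ack, Crit}; fixed.
Sat(AF error) = {Send, Load, Sync, Ack, Crit}
AG (AF error): greatest fixpoint, start Z0 = {Send, Load, Sync, Ack, Crit}, keep only states in Sat with every successor in Z. Z1 = {Send, Load, Ack, Crit}; fixed.
Sat(AG (AF error)) = {Send, Load, Ack, Crit}
Sync ∉ Sat(AG (AF error)) = {Send, Load, Ack, Crit}, so the formula does not hold at Sync.

No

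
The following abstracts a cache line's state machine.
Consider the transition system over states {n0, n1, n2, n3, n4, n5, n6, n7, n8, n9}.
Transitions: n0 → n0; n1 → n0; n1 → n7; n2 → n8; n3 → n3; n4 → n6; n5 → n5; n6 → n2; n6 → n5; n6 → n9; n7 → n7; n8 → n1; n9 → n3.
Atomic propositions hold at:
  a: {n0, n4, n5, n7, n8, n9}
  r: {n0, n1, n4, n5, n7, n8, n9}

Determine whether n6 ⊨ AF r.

Yes

AF r: least fixpoint, start Z0 = {n0, n1, n4, n5, n7, n8, n9}, add states with every successor in Z. Z1 = {n0, n1, n2, n4, n5, n7, n8, n9}; Z2 = {n0, n1, n2, n4, n5, n6, n7, n8, n9}; fixed.
Sat(AF r) = {n0, n1, n2, n4, n5, n6, n7, n8, n9}
n6 ∈ Sat(AF r) = {n0, n1, n2, n4, n5, n6, n7, n8, n9}, so the formula holds at n6.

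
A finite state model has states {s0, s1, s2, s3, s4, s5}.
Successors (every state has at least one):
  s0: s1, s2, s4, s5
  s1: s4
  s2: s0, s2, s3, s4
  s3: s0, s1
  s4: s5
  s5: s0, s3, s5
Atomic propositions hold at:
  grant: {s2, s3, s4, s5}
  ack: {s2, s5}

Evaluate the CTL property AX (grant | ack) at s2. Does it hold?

No

Sat(grant | ack) = {s2, s3, s4, s5}
Sat(AX (grant | ack)) = {s : every successor in {s2, s3, s4, s5}} = {s1, s4}
s2 ∉ Sat(AX (grant | ack)) = {s1, s4}, so the formula does not hold at s2.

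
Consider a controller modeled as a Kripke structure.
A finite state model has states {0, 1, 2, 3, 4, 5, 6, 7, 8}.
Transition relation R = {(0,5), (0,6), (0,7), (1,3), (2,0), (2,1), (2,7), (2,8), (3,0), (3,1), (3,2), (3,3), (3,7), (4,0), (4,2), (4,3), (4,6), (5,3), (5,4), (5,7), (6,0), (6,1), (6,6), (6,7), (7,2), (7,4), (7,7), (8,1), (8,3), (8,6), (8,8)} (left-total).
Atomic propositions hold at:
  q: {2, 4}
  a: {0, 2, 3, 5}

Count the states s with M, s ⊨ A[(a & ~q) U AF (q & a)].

1

Sat(~q) = {0, 1, 3, 5, 6, 7, 8}
Sat(a & ~q) = {0, 3, 5}
Sat(q & a) = {2}
AF (q & a): least fixpoint, start Z0 = {2}, add states with every successor in Z. Already a fixed point.
Sat(AF (q & a)) = {2}
A[(a & ~q) U AF (q & a)]: least fixpoint, start Z0 = Sat(AF (q & a)) = {2}, add states in Sat(a & ~q) with every successor in Z. Already a fixed point.
Sat(A[(a & ~q) U AF (q & a)]) = {2}
|Sat(A[(a & ~q) U AF (q & a)])| = |{2}| = 1.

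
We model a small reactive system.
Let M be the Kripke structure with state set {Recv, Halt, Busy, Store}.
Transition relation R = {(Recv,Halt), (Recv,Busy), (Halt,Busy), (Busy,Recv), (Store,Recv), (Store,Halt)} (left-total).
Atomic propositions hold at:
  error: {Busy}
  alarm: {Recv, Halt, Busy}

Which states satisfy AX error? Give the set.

Sat(AX error) = {s : every successor in {Busy}} = {Halt}

{Halt}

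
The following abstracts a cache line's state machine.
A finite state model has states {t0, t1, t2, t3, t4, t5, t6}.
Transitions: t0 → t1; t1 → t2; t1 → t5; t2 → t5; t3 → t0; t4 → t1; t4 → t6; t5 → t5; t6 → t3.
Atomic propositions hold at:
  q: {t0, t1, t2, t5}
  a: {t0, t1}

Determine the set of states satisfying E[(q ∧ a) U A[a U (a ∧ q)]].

{t0, t1}

Sat(q ∧ a) = {t0, t1}
Sat(a ∧ q) = {t0, t1}
A[a U (a ∧ q)]: least fixpoint, start Z0 = Sat((a ∧ q)) = {t0, t1}, add states in Sat(a) with every successor in Z. Already a fixed point.
Sat(A[a U (a ∧ q)]) = {t0, t1}
E[(q ∧ a) U A[a U (a ∧ q)]]: least fixpoint, start Z0 = Sat(A[a U (a ∧ q)]) = {t0, t1}, add states in Sat(q ∧ a) with some successor in Z. Already a fixed point.
Sat(E[(q ∧ a) U A[a U (a ∧ q)]]) = {t0, t1}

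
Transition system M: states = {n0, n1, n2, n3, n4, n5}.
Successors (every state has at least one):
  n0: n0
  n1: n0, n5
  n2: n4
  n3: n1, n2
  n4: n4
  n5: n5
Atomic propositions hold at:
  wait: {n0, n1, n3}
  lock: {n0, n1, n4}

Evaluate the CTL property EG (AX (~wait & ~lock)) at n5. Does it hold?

Yes

Sat(~wait) = {n2, n4, n5}
Sat(~lock) = {n2, n3, n5}
Sat(~wait & ~lock) = {n2, n5}
Sat(AX (~wait & ~lock)) = {s : every successor in {n2, n5}} = {n5}
EG (AX (~wait & ~lock)): greatest fixpoint, start Z0 = {n5}, keep only states in Sat with some successor in Z. Already a fixed point.
Sat(EG (AX (~wait & ~lock))) = {n5}
n5 ∈ Sat(EG (AX (~wait & ~lock))) = {n5}, so the formula holds at n5.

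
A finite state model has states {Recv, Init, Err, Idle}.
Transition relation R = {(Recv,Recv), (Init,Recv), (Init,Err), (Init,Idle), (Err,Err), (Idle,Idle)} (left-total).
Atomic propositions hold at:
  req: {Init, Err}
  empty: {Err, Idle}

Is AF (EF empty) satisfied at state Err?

Yes

EF empty: least fixpoint, start Z0 = {Err, Idle}, add states with some successor in Z. Z1 = {Init, Err, Idle}; fixed.
Sat(EF empty) = {Init, Err, Idle}
AF (EF empty): least fixpoint, start Z0 = {Init, Err, Idle}, add states with every successor in Z. Already a fixed point.
Sat(AF (EF empty)) = {Init, Err, Idle}
Err ∈ Sat(AF (EF empty)) = {Init, Err, Idle}, so the formula holds at Err.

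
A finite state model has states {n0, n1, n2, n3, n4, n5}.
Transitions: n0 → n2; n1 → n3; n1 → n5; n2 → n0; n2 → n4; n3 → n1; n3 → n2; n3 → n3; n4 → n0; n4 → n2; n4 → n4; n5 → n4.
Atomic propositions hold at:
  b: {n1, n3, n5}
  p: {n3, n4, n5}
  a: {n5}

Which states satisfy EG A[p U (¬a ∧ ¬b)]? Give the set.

Sat(¬a) = {n0, n1, n2, n3, n4}
Sat(¬b) = {n0, n2, n4}
Sat(¬a ∧ ¬b) = {n0, n2, n4}
A[p U (¬a ∧ ¬b)]: least fixpoint, start Z0 = Sat((¬a ∧ ¬b)) = {n0, n2, n4}, add states in Sat(p) with every successor in Z. Z1 = {n0, n2, n4, n5}; fixed.
Sat(A[p U (¬a ∧ ¬b)]) = {n0, n2, n4, n5}
EG A[p U (¬a ∧ ¬b)]: greatest fixpoint, start Z0 = {n0, n2, n4, n5}, keep only states in Sat with some successor in Z. Already a fixed point.
Sat(EG A[p U (¬a ∧ ¬b)]) = {n0, n2, n4, n5}

{n0, n2, n4, n5}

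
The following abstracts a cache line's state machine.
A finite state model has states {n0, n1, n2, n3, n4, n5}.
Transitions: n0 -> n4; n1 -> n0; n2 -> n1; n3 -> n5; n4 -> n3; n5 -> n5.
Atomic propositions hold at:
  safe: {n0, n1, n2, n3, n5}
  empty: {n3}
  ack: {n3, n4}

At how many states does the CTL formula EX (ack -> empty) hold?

5

Sat(ack -> empty) = {n0, n1, n2, n3, n5}
Sat(EX (ack -> empty)) = {s : some successor in {n0, n1, n2, n3, n5}} = {n1, n2, n3, n4, n5}
|Sat(EX (ack -> empty))| = |{n1, n2, n3, n4, n5}| = 5.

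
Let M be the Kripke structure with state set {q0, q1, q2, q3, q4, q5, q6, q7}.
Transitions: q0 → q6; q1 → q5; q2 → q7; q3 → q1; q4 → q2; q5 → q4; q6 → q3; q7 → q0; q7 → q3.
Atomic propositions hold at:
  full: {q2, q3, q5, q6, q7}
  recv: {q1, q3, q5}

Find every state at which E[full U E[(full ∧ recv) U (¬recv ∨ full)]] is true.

Sat(full ∧ recv) = {q3, q5}
Sat(¬recv) = {q0, q2, q4, q6, q7}
Sat(¬recv ∨ full) = {q0, q2, q3, q4, q5, q6, q7}
E[(full ∧ recv) U (¬recv ∨ full)]: least fixpoint, start Z0 = Sat((¬recv ∨ full)) = {q0, q2, q3, q4, q5, q6, q7}, add states in Sat(full ∧ recv) with some successor in Z. Already a fixed point.
Sat(E[(full ∧ recv) U (¬recv ∨ full)]) = {q0, q2, q3, q4, q5, q6, q7}
E[full U E[(full ∧ recv) U (¬recv ∨ full)]]: least fixpoint, start Z0 = Sat(E[(full ∧ recv) U (¬recv ∨ full)]) = {q0, q2, q3, q4, q5, q6, q7}, add states in Sat(full) with some successor in Z. Already a fixed point.
Sat(E[full U E[(full ∧ recv) U (¬recv ∨ full)]]) = {q0, q2, q3, q4, q5, q6, q7}

{q0, q2, q3, q4, q5, q6, q7}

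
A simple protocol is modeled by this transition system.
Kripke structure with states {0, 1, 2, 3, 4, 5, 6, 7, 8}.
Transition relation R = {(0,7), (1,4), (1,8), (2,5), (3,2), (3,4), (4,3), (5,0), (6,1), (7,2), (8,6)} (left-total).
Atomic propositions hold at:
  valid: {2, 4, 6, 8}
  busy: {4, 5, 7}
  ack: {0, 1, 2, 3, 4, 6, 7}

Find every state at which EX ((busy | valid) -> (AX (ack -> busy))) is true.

{3, 4, 5, 6, 7}

Sat(busy | valid) = {2, 4, 5, 6, 7, 8}
Sat(ack -> busy) = {4, 5, 7, 8}
Sat(AX (ack -> busy)) = {s : every successor in {4, 5, 7, 8}} = {0, 1, 2}
Sat((busy | valid) -> (AX (ack -> busy))) = {0, 1, 2, 3}
Sat(EX ((busy | valid) -> (AX (ack -> busy)))) = {s : some successor in {0, 1, 2, 3}} = {3, 4, 5, 6, 7}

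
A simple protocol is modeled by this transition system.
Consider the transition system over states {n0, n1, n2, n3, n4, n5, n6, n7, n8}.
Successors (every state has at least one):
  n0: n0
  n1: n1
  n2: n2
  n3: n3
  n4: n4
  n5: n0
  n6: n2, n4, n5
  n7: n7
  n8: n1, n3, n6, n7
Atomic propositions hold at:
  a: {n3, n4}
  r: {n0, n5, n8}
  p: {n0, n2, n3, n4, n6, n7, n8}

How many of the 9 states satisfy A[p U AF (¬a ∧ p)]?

6

Sat(¬a) = {n0, n1, n2, n5, n6, n7, n8}
Sat(¬a ∧ p) = {n0, n2, n6, n7, n8}
AF (¬a ∧ p): least fixpoint, start Z0 = {n0, n2, n6, n7, n8}, add states with every successor in Z. Z1 = {n0, n2, n5, n6, n7, n8}; fixed.
Sat(AF (¬a ∧ p)) = {n0, n2, n5, n6, n7, n8}
A[p U AF (¬a ∧ p)]: least fixpoint, start Z0 = Sat(AF (¬a ∧ p)) = {n0, n2, n5, n6, n7, n8}, add states in Sat(p) with every successor in Z. Already a fixed point.
Sat(A[p U AF (¬a ∧ p)]) = {n0, n2, n5, n6, n7, n8}
|Sat(A[p U AF (¬a ∧ p)])| = |{n0, n2, n5, n6, n7, n8}| = 6.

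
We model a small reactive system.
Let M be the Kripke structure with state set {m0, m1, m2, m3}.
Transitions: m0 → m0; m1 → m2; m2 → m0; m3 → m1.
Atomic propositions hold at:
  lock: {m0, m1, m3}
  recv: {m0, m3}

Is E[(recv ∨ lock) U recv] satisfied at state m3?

Sat(recv ∨ lock) = {m0, m1, m3}
E[(recv ∨ lock) U recv]: least fixpoint, start Z0 = Sat(recv) = {m0, m3}, add states in Sat(recv ∨ lock) with some successor in Z. Already a fixed point.
Sat(E[(recv ∨ lock) U recv]) = {m0, m3}
m3 ∈ Sat(E[(recv ∨ lock) U recv]) = {m0, m3}, so the formula holds at m3.

Yes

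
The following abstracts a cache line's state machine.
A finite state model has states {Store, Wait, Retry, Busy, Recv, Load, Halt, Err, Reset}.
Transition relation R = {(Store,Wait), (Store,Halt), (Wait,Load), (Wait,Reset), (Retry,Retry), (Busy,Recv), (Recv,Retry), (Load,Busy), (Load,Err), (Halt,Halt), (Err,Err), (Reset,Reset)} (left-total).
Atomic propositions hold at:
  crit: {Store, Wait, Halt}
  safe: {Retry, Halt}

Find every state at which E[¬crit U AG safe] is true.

{Retry, Busy, Recv, Load, Halt}

Sat(¬crit) = {Retry, Busy, Recv, Load, Err, Reset}
AG safe: greatest fixpoint, start Z0 = {Retry, Halt}, keep only states in Sat with every successor in Z. Already a fixed point.
Sat(AG safe) = {Retry, Halt}
E[¬crit U AG safe]: least fixpoint, start Z0 = Sat(AG safe) = {Retry, Halt}, add states in Sat(¬crit) with some successor in Z. Z1 = {Retry, Recv, Halt}; Z2 = {Retry, Busy, Recv, Halt}; Z3 = {Retry, Busy, Recv, Load, Halt}; fixed.
Sat(E[¬crit U AG safe]) = {Retry, Busy, Recv, Load, Halt}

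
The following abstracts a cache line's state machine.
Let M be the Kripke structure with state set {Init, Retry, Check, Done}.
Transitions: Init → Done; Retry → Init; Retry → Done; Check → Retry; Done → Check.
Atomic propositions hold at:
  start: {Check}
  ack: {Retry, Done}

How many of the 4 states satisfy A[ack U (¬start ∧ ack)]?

2

Sat(¬start) = {Init, Retry, Done}
Sat(¬start ∧ ack) = {Retry, Done}
A[ack U (¬start ∧ ack)]: least fixpoint, start Z0 = Sat((¬start ∧ ack)) = {Retry, Done}, add states in Sat(ack) with every successor in Z. Already a fixed point.
Sat(A[ack U (¬start ∧ ack)]) = {Retry, Done}
|Sat(A[ack U (¬start ∧ ack)])| = |{Retry, Done}| = 2.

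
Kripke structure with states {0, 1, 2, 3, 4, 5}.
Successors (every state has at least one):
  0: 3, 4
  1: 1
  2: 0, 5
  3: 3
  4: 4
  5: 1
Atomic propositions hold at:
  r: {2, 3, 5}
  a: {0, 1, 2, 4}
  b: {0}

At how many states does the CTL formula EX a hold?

Sat(EX a) = {s : some successor in {0, 1, 2, 4}} = {0, 1, 2, 4, 5}
|Sat(EX a)| = |{0, 1, 2, 4, 5}| = 5.

5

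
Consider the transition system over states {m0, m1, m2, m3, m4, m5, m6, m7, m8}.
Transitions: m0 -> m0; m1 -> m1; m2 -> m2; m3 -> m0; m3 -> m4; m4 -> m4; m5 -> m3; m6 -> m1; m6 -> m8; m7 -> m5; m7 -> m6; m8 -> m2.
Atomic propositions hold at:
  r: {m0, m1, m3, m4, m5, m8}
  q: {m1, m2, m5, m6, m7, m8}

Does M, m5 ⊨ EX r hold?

Sat(EX r) = {s : some successor in {m0, m1, m3, m4, m5, m8}} = {m0, m1, m3, m4, m5, m6, m7}
m5 ∈ Sat(EX r) = {m0, m1, m3, m4, m5, m6, m7}, so the formula holds at m5.

Yes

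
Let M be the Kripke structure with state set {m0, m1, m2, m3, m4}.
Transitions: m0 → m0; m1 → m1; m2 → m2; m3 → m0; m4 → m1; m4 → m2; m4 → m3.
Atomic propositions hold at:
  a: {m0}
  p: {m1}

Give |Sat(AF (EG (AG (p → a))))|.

3

Sat(p → a) = {m0, m2, m3, m4}
AG (p → a): greatest fixpoint, start Z0 = {m0, m2, m3, m4}, keep only states in Sat with every successor in Z. Z1 = {m0, m2, m3}; fixed.
Sat(AG (p → a)) = {m0, m2, m3}
EG (AG (p → a)): greatest fixpoint, start Z0 = {m0, m2, m3}, keep only states in Sat with some successor in Z. Already a fixed point.
Sat(EG (AG (p → a))) = {m0, m2, m3}
AF (EG (AG (p → a))): least fixpoint, start Z0 = {m0, m2, m3}, add states with every successor in Z. Already a fixed point.
Sat(AF (EG (AG (p → a)))) = {m0, m2, m3}
|Sat(AF (EG (AG (p → a))))| = |{m0, m2, m3}| = 3.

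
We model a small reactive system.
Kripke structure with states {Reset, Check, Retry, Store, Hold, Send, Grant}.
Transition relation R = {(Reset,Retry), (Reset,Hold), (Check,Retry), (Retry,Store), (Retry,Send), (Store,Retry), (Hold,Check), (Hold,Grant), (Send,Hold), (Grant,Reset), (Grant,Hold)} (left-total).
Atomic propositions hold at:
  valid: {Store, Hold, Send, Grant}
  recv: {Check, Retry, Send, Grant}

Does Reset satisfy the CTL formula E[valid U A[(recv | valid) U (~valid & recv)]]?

Sat(recv | valid) = {Check, Retry, Store, Hold, Send, Grant}
Sat(~valid) = {Reset, Check, Retry}
Sat(~valid & recv) = {Check, Retry}
A[(recv | valid) U (~valid & recv)]: least fixpoint, start Z0 = Sat((~valid & recv)) = {Check, Retry}, add states in Sat(recv | valid) with every successor in Z. Z1 = {Check, Retry, Store}; fixed.
Sat(A[(recv | valid) U (~valid & recv)]) = {Check, Retry, Store}
E[valid U A[(recv | valid) U (~valid & recv)]]: least fixpoint, start Z0 = Sat(A[(recv | valid) U (~valid & recv)]) = {Check, Retry, Store}, add states in Sat(valid) with some successor in Z. Z1 = {Check, Retry, Store, Hold}; Z2 = {Check, Retry, Store, Hold, Send, Grant}; fixed.
Sat(E[valid U A[(recv | valid) U (~valid & recv)]]) = {Check, Retry, Store, Hold, Send, Grant}
Reset ∉ Sat(E[valid U A[(recv | valid) U (~valid & recv)]]) = {Check, Retry, Store, Hold, Send, Grant}, so the formula does not hold at Reset.

No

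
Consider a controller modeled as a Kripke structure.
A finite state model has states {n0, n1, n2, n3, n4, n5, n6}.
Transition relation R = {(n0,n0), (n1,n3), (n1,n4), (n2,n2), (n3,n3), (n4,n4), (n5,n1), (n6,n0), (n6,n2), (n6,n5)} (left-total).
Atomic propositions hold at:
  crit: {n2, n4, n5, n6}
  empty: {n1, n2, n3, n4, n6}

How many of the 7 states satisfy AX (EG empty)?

EG empty: greatest fixpoint, start Z0 = {n1, n2, n3, n4, n6}, keep only states in Sat with some successor in Z. Already a fixed point.
Sat(EG empty) = {n1, n2, n3, n4, n6}
Sat(AX (EG empty)) = {s : every successor in {n1, n2, n3, n4, n6}} = {n1, n2, n3, n4, n5}
|Sat(AX (EG empty))| = |{n1, n2, n3, n4, n5}| = 5.

5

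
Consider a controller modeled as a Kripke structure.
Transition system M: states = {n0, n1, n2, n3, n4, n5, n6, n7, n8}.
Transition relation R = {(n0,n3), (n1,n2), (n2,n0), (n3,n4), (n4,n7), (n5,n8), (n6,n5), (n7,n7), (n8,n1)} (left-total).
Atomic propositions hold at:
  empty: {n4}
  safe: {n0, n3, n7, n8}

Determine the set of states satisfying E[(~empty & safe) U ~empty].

{n0, n1, n2, n3, n5, n6, n7, n8}

Sat(~empty) = {n0, n1, n2, n3, n5, n6, n7, n8}
Sat(~empty & safe) = {n0, n3, n7, n8}
E[(~empty & safe) U ~empty]: least fixpoint, start Z0 = Sat(~empty) = {n0, n1, n2, n3, n5, n6, n7, n8}, add states in Sat(~empty & safe) with some successor in Z. Already a fixed point.
Sat(E[(~empty & safe) U ~empty]) = {n0, n1, n2, n3, n5, n6, n7, n8}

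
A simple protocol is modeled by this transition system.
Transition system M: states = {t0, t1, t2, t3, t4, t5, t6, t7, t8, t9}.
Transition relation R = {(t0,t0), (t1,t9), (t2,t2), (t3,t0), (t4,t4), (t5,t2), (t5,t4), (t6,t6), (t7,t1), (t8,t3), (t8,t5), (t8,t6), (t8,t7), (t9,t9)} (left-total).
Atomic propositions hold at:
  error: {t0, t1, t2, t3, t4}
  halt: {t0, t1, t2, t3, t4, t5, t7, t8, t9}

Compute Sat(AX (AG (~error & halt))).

{t1, t9}

Sat(~error) = {t5, t6, t7, t8, t9}
Sat(~error & halt) = {t5, t7, t8, t9}
AG (~error & halt): greatest fixpoint, start Z0 = {t5, t7, t8, t9}, keep only states in Sat with every successor in Z. Z1 = {t9}; fixed.
Sat(AG (~error & halt)) = {t9}
Sat(AX (AG (~error & halt))) = {s : every successor in {t9}} = {t1, t9}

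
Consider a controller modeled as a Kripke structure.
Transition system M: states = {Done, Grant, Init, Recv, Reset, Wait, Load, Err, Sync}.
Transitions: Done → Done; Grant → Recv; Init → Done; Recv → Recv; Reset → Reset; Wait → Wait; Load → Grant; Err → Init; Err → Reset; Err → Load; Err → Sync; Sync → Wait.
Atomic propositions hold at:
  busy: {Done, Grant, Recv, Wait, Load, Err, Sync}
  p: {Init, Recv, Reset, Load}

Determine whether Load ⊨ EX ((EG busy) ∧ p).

No

EG busy: greatest fixpoint, start Z0 = {Done, Grant, Recv, Wait, Load, Err, Sync}, keep only states in Sat with some successor in Z. Already a fixed point.
Sat(EG busy) = {Done, Grant, Recv, Wait, Load, Err, Sync}
Sat((EG busy) ∧ p) = {Recv, Load}
Sat(EX ((EG busy) ∧ p)) = {s : some successor in {Recv, Load}} = {Grant, Recv, Err}
Load ∉ Sat(EX ((EG busy) ∧ p)) = {Grant, Recv, Err}, so the formula does not hold at Load.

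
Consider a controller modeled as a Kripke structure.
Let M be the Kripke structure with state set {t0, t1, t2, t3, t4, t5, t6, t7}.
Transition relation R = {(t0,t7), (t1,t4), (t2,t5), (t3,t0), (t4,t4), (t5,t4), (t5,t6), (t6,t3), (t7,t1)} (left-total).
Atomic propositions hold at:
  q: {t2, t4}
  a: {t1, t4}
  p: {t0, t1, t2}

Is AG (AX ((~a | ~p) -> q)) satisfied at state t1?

Sat(~a) = {t0, t2, t3, t5, t6, t7}
Sat(~p) = {t3, t4, t5, t6, t7}
Sat(~a | ~p) = {t0, t2, t3, t4, t5, t6, t7}
Sat((~a | ~p) -> q) = {t1, t2, t4}
Sat(AX ((~a | ~p) -> q)) = {s : every successor in {t1, t2, t4}} = {t1, t4, t7}
AG (AX ((~a | ~p) -> q)): greatest fixpoint, start Z0 = {t1, t4, t7}, keep only states in Sat with every successor in Z. Already a fixed point.
Sat(AG (AX ((~a | ~p) -> q))) = {t1, t4, t7}
t1 ∈ Sat(AG (AX ((~a | ~p) -> q))) = {t1, t4, t7}, so the formula holds at t1.

Yes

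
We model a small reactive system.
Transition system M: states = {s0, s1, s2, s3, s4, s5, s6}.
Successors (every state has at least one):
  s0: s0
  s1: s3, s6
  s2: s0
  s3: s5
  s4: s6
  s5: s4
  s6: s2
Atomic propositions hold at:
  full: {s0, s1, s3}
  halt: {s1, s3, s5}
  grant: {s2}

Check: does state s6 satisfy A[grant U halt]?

No

A[grant U halt]: least fixpoint, start Z0 = Sat(halt) = {s1, s3, s5}, add states in Sat(grant) with every successor in Z. Already a fixed point.
Sat(A[grant U halt]) = {s1, s3, s5}
s6 ∉ Sat(A[grant U halt]) = {s1, s3, s5}, so the formula does not hold at s6.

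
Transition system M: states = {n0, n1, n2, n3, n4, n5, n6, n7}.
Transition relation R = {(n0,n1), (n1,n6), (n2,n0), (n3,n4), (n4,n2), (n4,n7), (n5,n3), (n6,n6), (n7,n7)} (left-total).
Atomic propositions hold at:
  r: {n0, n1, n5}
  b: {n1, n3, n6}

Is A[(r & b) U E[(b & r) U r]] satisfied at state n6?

Sat(r & b) = {n1}
Sat(b & r) = {n1}
E[(b & r) U r]: least fixpoint, start Z0 = Sat(r) = {n0, n1, n5}, add states in Sat(b & r) with some successor in Z. Already a fixed point.
Sat(E[(b & r) U r]) = {n0, n1, n5}
A[(r & b) U E[(b & r) U r]]: least fixpoint, start Z0 = Sat(E[(b & r) U r]) = {n0, n1, n5}, add states in Sat(r & b) with every successor in Z. Already a fixed point.
Sat(A[(r & b) U E[(b & r) U r]]) = {n0, n1, n5}
n6 ∉ Sat(A[(r & b) U E[(b & r) U r]]) = {n0, n1, n5}, so the formula does not hold at n6.

No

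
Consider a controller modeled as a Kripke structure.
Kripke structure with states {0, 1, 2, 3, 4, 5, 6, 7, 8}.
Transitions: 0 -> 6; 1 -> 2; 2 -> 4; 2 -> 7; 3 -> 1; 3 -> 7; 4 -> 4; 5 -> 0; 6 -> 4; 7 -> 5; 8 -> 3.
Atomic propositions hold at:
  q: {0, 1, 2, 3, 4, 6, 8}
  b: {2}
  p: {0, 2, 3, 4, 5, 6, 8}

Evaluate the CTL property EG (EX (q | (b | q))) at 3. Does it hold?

Yes

Sat(b | q) = {0, 1, 2, 3, 4, 6, 8}
Sat(q | (b | q)) = {0, 1, 2, 3, 4, 6, 8}
Sat(EX (q | (b | q))) = {s : some successor in {0, 1, 2, 3, 4, 6, 8}} = {0, 1, 2, 3, 4, 5, 6, 8}
EG (EX (q | (b | q))): greatest fixpoint, start Z0 = {0, 1, 2, 3, 4, 5, 6, 8}, keep only states in Sat with some successor in Z. Already a fixed point.
Sat(EG (EX (q | (b | q)))) = {0, 1, 2, 3, 4, 5, 6, 8}
3 ∈ Sat(EG (EX (q | (b | q)))) = {0, 1, 2, 3, 4, 5, 6, 8}, so the formula holds at 3.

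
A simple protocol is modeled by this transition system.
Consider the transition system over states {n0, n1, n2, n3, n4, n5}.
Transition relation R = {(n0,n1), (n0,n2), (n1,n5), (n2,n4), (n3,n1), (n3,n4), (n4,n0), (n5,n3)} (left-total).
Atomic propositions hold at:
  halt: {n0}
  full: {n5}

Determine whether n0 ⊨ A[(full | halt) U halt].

Sat(full | halt) = {n0, n5}
A[(full | halt) U halt]: least fixpoint, start Z0 = Sat(halt) = {n0}, add states in Sat(full | halt) with every successor in Z. Already a fixed point.
Sat(A[(full | halt) U halt]) = {n0}
n0 ∈ Sat(A[(full | halt) U halt]) = {n0}, so the formula holds at n0.

Yes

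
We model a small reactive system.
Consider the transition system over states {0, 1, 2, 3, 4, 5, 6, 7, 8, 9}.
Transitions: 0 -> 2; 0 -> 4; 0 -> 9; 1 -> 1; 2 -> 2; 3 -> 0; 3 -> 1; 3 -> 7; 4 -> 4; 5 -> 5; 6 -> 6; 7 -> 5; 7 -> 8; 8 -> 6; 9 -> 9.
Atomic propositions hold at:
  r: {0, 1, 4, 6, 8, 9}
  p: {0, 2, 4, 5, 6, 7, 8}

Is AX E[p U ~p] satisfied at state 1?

Sat(~p) = {1, 3, 9}
E[p U ~p]: least fixpoint, start Z0 = Sat(~p) = {1, 3, 9}, add states in Sat(p) with some successor in Z. Z1 = {0, 1, 3, 9}; fixed.
Sat(E[p U ~p]) = {0, 1, 3, 9}
Sat(AX E[p U ~p]) = {s : every successor in {0, 1, 3, 9}} = {1, 9}
1 ∈ Sat(AX E[p U ~p]) = {1, 9}, so the formula holds at 1.

Yes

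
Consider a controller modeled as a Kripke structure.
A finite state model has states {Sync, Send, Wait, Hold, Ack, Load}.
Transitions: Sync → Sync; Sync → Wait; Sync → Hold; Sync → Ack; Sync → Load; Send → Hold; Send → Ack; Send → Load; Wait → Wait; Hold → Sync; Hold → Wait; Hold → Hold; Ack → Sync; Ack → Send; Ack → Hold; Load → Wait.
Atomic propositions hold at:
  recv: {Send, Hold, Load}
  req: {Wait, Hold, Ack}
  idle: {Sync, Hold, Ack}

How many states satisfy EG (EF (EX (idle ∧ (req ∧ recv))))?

4

Sat(req ∧ recv) = {Hold}
Sat(idle ∧ (req ∧ recv)) = {Hold}
Sat(EX (idle ∧ (req ∧ recv))) = {s : some successor in {Hold}} = {Sync, Send, Hold, Ack}
EF (EX (idle ∧ (req ∧ recv))): least fixpoint, start Z0 = {Sync, Send, Hold, Ack}, add states with some successor in Z. Already a fixed point.
Sat(EF (EX (idle ∧ (req ∧ recv)))) = {Sync, Send, Hold, Ack}
EG (EF (EX (idle ∧ (req ∧ recv)))): greatest fixpoint, start Z0 = {Sync, Send, Hold, Ack}, keep only states in Sat with some successor in Z. Already a fixed point.
Sat(EG (EF (EX (idle ∧ (req ∧ recv))))) = {Sync, Send, Hold, Ack}
|Sat(EG (EF (EX (idle ∧ (req ∧ recv)))))| = |{Sync, Send, Hold, Ack}| = 4.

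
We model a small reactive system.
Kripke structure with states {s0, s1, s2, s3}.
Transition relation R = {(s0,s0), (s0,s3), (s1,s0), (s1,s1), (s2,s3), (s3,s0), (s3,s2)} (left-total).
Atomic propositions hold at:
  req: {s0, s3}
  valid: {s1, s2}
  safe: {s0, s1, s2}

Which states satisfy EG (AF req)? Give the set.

AF req: least fixpoint, start Z0 = {s0, s3}, add states with every successor in Z. Z1 = {s0, s2, s3}; fixed.
Sat(AF req) = {s0, s2, s3}
EG (AF req): greatest fixpoint, start Z0 = {s0, s2, s3}, keep only states in Sat with some successor in Z. Already a fixed point.
Sat(EG (AF req)) = {s0, s2, s3}

{s0, s2, s3}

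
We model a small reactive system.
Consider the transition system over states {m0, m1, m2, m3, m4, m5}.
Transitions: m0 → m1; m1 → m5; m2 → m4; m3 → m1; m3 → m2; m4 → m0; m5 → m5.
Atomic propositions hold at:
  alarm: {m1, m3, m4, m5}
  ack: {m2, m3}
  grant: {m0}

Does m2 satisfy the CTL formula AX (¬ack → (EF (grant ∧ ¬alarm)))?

Yes

Sat(¬ack) = {m0, m1, m4, m5}
Sat(¬alarm) = {m0, m2}
Sat(grant ∧ ¬alarm) = {m0}
EF (grant ∧ ¬alarm): least fixpoint, start Z0 = {m0}, add states with some successor in Z. Z1 = {m0, m4}; Z2 = {m0, m2, m4}; Z3 = {m0, m2, m3, m4}; fixed.
Sat(EF (grant ∧ ¬alarm)) = {m0, m2, m3, m4}
Sat(¬ack → (EF (grant ∧ ¬alarm))) = {m0, m2, m3, m4}
Sat(AX (¬ack → (EF (grant ∧ ¬alarm)))) = {s : every successor in {m0, m2, m3, m4}} = {m2, m4}
m2 ∈ Sat(AX (¬ack → (EF (grant ∧ ¬alarm)))) = {m2, m4}, so the formula holds at m2.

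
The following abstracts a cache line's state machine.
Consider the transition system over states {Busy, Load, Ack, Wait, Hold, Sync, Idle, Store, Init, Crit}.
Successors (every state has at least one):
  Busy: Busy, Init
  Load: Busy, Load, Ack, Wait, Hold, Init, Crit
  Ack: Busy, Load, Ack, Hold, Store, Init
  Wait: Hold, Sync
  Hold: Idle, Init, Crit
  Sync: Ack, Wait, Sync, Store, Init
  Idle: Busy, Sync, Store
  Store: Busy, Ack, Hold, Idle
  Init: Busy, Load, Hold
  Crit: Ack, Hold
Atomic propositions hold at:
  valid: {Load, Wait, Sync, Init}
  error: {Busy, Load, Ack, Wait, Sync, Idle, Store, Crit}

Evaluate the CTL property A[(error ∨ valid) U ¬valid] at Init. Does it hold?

Sat(error ∨ valid) = {Busy, Load, Ack, Wait, Sync, Idle, Store, Init, Crit}
Sat(¬valid) = {Busy, Ack, Hold, Idle, Store, Crit}
A[(error ∨ valid) U ¬valid]: least fixpoint, start Z0 = Sat(¬valid) = {Busy, Ack, Hold, Idle, Store, Crit}, add states in Sat(error ∨ valid) with every successor in Z. Already a fixed point.
Sat(A[(error ∨ valid) U ¬valid]) = {Busy, Ack, Hold, Idle, Store, Crit}
Init ∉ Sat(A[(error ∨ valid) U ¬valid]) = {Busy, Ack, Hold, Idle, Store, Crit}, so the formula does not hold at Init.

No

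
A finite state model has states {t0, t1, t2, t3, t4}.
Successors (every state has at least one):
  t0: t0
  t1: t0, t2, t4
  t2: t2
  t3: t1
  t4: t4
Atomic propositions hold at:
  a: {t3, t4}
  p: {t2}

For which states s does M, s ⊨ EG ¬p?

Sat(¬p) = {t0, t1, t3, t4}
EG ¬p: greatest fixpoint, start Z0 = {t0, t1, t3, t4}, keep only states in Sat with some successor in Z. Already a fixed point.
Sat(EG ¬p) = {t0, t1, t3, t4}

{t0, t1, t3, t4}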